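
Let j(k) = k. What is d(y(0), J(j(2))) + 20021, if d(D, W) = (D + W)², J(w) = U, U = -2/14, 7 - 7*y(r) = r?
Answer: 981065/49 ≈ 20022.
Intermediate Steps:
y(r) = 1 - r/7
U = -⅐ (U = -2*1/14 = -⅐ ≈ -0.14286)
J(w) = -⅐
d(y(0), J(j(2))) + 20021 = ((1 - ⅐*0) - ⅐)² + 20021 = ((1 + 0) - ⅐)² + 20021 = (1 - ⅐)² + 20021 = (6/7)² + 20021 = 36/49 + 20021 = 981065/49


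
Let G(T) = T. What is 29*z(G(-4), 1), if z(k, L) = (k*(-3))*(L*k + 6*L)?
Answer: 696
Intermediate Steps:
z(k, L) = -3*k*(6*L + L*k) (z(k, L) = (-3*k)*(6*L + L*k) = -3*k*(6*L + L*k))
29*z(G(-4), 1) = 29*(-3*1*(-4)*(6 - 4)) = 29*(-3*1*(-4)*2) = 29*24 = 696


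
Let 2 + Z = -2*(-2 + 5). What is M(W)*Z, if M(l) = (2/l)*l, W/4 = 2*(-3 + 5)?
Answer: -16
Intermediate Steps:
W = 16 (W = 4*(2*(-3 + 5)) = 4*(2*2) = 4*4 = 16)
Z = -8 (Z = -2 - 2*(-2 + 5) = -2 - 2*3 = -2 - 6 = -8)
M(l) = 2
M(W)*Z = 2*(-8) = -16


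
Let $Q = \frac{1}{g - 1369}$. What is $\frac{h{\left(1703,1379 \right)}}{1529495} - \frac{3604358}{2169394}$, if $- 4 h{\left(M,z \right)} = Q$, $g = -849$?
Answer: $- \frac{24454991682850863}{14718990796469080} \approx -1.6615$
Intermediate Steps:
$Q = - \frac{1}{2218}$ ($Q = \frac{1}{-849 - 1369} = \frac{1}{-2218} = - \frac{1}{2218} \approx -0.00045086$)
$h{\left(M,z \right)} = \frac{1}{8872}$ ($h{\left(M,z \right)} = \left(- \frac{1}{4}\right) \left(- \frac{1}{2218}\right) = \frac{1}{8872}$)
$\frac{h{\left(1703,1379 \right)}}{1529495} - \frac{3604358}{2169394} = \frac{1}{8872 \cdot 1529495} - \frac{3604358}{2169394} = \frac{1}{8872} \cdot \frac{1}{1529495} - \frac{1802179}{1084697} = \frac{1}{13569679640} - \frac{1802179}{1084697} = - \frac{24454991682850863}{14718990796469080}$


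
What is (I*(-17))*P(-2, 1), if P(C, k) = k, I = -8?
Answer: 136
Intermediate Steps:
(I*(-17))*P(-2, 1) = -8*(-17)*1 = 136*1 = 136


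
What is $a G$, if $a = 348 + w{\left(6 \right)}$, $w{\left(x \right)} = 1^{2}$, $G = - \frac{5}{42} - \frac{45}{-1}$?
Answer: $\frac{657865}{42} \approx 15663.0$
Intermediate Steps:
$G = \frac{1885}{42}$ ($G = \left(-5\right) \frac{1}{42} - -45 = - \frac{5}{42} + 45 = \frac{1885}{42} \approx 44.881$)
$w{\left(x \right)} = 1$
$a = 349$ ($a = 348 + 1 = 349$)
$a G = 349 \cdot \frac{1885}{42} = \frac{657865}{42}$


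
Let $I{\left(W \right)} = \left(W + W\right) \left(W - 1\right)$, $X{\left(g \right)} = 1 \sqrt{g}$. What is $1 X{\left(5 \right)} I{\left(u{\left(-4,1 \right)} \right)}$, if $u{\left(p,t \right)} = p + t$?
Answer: $24 \sqrt{5} \approx 53.666$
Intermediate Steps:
$X{\left(g \right)} = \sqrt{g}$
$I{\left(W \right)} = 2 W \left(-1 + W\right)$
$1 X{\left(5 \right)} I{\left(u{\left(-4,1 \right)} \right)} = 1 \sqrt{5} \cdot 2 \left(-4 + 1\right) \left(-1 + \left(-4 + 1\right)\right) = \sqrt{5} \cdot 2 \left(-3\right) \left(-1 - 3\right) = \sqrt{5} \cdot 2 \left(-3\right) \left(-4\right) = \sqrt{5} \cdot 24 = 24 \sqrt{5}$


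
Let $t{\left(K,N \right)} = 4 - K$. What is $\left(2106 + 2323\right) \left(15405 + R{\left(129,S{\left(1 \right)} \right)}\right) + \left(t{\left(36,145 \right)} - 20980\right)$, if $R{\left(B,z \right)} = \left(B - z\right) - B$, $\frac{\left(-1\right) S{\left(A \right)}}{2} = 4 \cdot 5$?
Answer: $68384893$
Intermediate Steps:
$S{\left(A \right)} = -40$ ($S{\left(A \right)} = - 2 \cdot 4 \cdot 5 = \left(-2\right) 20 = -40$)
$R{\left(B,z \right)} = - z$
$\left(2106 + 2323\right) \left(15405 + R{\left(129,S{\left(1 \right)} \right)}\right) + \left(t{\left(36,145 \right)} - 20980\right) = \left(2106 + 2323\right) \left(15405 - -40\right) + \left(\left(4 - 36\right) - 20980\right) = 4429 \left(15405 + 40\right) + \left(\left(4 - 36\right) - 20980\right) = 4429 \cdot 15445 - 21012 = 68405905 - 21012 = 68384893$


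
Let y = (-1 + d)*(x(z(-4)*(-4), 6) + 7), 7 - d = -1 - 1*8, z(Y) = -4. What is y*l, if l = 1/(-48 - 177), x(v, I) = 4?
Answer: -11/15 ≈ -0.73333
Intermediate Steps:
d = 16 (d = 7 - (-1 - 1*8) = 7 - (-1 - 8) = 7 - 1*(-9) = 7 + 9 = 16)
y = 165 (y = (-1 + 16)*(4 + 7) = 15*11 = 165)
l = -1/225 (l = 1/(-225) = -1/225 ≈ -0.0044444)
y*l = 165*(-1/225) = -11/15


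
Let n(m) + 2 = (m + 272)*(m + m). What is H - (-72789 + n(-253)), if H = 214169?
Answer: 296574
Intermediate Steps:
n(m) = -2 + 2*m*(272 + m) (n(m) = -2 + (m + 272)*(m + m) = -2 + (272 + m)*(2*m) = -2 + 2*m*(272 + m))
H - (-72789 + n(-253)) = 214169 - (-72789 + (-2 + 2*(-253)² + 544*(-253))) = 214169 - (-72789 + (-2 + 2*64009 - 137632)) = 214169 - (-72789 + (-2 + 128018 - 137632)) = 214169 - (-72789 - 9616) = 214169 - 1*(-82405) = 214169 + 82405 = 296574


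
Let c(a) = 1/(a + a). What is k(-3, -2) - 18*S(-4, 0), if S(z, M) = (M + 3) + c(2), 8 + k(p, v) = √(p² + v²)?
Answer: -133/2 + √13 ≈ -62.894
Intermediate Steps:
k(p, v) = -8 + √(p² + v²)
c(a) = 1/(2*a)
S(z, M) = 13/4 + M (S(z, M) = (M + 3) + (½)/2 = (3 + M) + (½)*(½) = (3 + M) + ¼ = 13/4 + M)
k(-3, -2) - 18*S(-4, 0) = (-8 + √((-3)² + (-2)²)) - 18*(13/4 + 0) = (-8 + √(9 + 4)) - 18*13/4 = (-8 + √13) - 117/2 = -133/2 + √13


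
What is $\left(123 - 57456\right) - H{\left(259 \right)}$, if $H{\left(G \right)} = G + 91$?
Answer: $-57683$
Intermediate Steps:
$H{\left(G \right)} = 91 + G$
$\left(123 - 57456\right) - H{\left(259 \right)} = \left(123 - 57456\right) - \left(91 + 259\right) = \left(123 - 57456\right) - 350 = -57333 - 350 = -57683$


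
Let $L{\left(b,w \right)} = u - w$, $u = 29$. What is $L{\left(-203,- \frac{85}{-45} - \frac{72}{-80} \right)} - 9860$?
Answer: $- \frac{885041}{90} \approx -9833.8$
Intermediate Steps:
$L{\left(b,w \right)} = 29 - w$
$L{\left(-203,- \frac{85}{-45} - \frac{72}{-80} \right)} - 9860 = \left(29 - \left(- \frac{85}{-45} - \frac{72}{-80}\right)\right) - 9860 = \left(29 - \left(\left(-85\right) \left(- \frac{1}{45}\right) - - \frac{9}{10}\right)\right) - 9860 = \left(29 - \left(\frac{17}{9} + \frac{9}{10}\right)\right) - 9860 = \left(29 - \frac{251}{90}\right) - 9860 = \frac{2359}{90} - 9860 = - \frac{885041}{90}$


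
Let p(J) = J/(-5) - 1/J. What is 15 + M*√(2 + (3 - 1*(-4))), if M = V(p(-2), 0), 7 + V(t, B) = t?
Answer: -33/10 ≈ -3.3000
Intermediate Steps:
p(J) = -1/J - J/5 (p(J) = J*(-⅕) - 1/J = -J/5 - 1/J = -1/J - J/5)
V(t, B) = -7 + t
M = -61/10 (M = -7 + (-1/(-2) - ⅕*(-2)) = -7 + (-1*(-½) + ⅖) = -7 + (½ + ⅖) = -7 + 9/10 = -61/10 ≈ -6.1000)
15 + M*√(2 + (3 - 1*(-4))) = 15 - 61*√(2 + (3 - 1*(-4)))/10 = 15 - 61*√(2 + (3 + 4))/10 = 15 - 61*√(2 + 7)/10 = 15 - 61*√9/10 = 15 - 61/10*3 = 15 - 183/10 = -33/10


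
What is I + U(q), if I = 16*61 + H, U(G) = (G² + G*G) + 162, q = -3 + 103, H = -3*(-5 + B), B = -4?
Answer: 21165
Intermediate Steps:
H = 27 (H = -3*(-5 - 4) = -3*(-9) = 27)
q = 100
U(G) = 162 + 2*G² (U(G) = (G² + G²) + 162 = 2*G² + 162 = 162 + 2*G²)
I = 1003 (I = 16*61 + 27 = 976 + 27 = 1003)
I + U(q) = 1003 + (162 + 2*100²) = 1003 + (162 + 2*10000) = 1003 + (162 + 20000) = 1003 + 20162 = 21165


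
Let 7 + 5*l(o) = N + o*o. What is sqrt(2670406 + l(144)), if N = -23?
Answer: 8*sqrt(1044745)/5 ≈ 1635.4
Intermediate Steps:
l(o) = -6 + o**2/5 (l(o) = -7/5 + (-23 + o*o)/5 = -7/5 + (-23 + o**2)/5 = -7/5 + (-23/5 + o**2/5) = -6 + o**2/5)
sqrt(2670406 + l(144)) = sqrt(2670406 + (-6 + (1/5)*144**2)) = sqrt(2670406 + (-6 + (1/5)*20736)) = sqrt(2670406 + (-6 + 20736/5)) = sqrt(2670406 + 20706/5) = sqrt(13372736/5) = 8*sqrt(1044745)/5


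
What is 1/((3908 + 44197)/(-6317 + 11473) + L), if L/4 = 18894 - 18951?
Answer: -5156/1127463 ≈ -0.0045731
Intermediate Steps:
L = -228 (L = 4*(18894 - 18951) = 4*(-57) = -228)
1/((3908 + 44197)/(-6317 + 11473) + L) = 1/((3908 + 44197)/(-6317 + 11473) - 228) = 1/(48105/5156 - 228) = 1/(-1127463/5156) = -5156/1127463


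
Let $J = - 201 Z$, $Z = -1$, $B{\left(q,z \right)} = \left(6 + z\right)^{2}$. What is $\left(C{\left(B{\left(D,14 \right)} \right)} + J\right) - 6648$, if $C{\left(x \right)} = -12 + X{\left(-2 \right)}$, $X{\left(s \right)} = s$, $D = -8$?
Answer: $-6461$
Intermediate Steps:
$C{\left(x \right)} = -14$ ($C{\left(x \right)} = -12 - 2 = -14$)
$J = 201$ ($J = \left(-201\right) \left(-1\right) = 201$)
$\left(C{\left(B{\left(D,14 \right)} \right)} + J\right) - 6648 = \left(-14 + 201\right) - 6648 = 187 - 6648 = -6461$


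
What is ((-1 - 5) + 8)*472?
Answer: 944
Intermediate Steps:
((-1 - 5) + 8)*472 = (-6 + 8)*472 = 2*472 = 944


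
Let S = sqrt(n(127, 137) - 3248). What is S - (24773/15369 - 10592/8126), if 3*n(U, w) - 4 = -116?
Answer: -19258475/62444247 + 8*I*sqrt(462)/3 ≈ -0.30841 + 57.318*I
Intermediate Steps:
n(U, w) = -112/3 (n(U, w) = 4/3 + (1/3)*(-116) = 4/3 - 116/3 = -112/3)
S = 8*I*sqrt(462)/3 (S = sqrt(-112/3 - 3248) = sqrt(-9856/3) = 8*I*sqrt(462)/3 ≈ 57.318*I)
S - (24773/15369 - 10592/8126) = 8*I*sqrt(462)/3 - (24773/15369 - 10592/8126) = 8*I*sqrt(462)/3 - (24773*(1/15369) - 10592*1/8126) = 8*I*sqrt(462)/3 - (24773/15369 - 5296/4063) = 8*I*sqrt(462)/3 - 1*19258475/62444247 = 8*I*sqrt(462)/3 - 19258475/62444247 = -19258475/62444247 + 8*I*sqrt(462)/3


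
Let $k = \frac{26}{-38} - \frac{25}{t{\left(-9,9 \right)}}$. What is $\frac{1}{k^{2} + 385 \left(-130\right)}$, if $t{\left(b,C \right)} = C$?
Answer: $- \frac{29241}{1463161586} \approx -1.9985 \cdot 10^{-5}$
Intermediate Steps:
$k = - \frac{592}{171}$ ($k = \frac{26}{-38} - \frac{25}{9} = 26 \left(- \frac{1}{38}\right) - \frac{25}{9} = - \frac{13}{19} - \frac{25}{9} = - \frac{592}{171} \approx -3.462$)
$\frac{1}{k^{2} + 385 \left(-130\right)} = \frac{1}{\left(- \frac{592}{171}\right)^{2} + 385 \left(-130\right)} = \frac{1}{\frac{350464}{29241} - 50050} = \frac{1}{- \frac{1463161586}{29241}} = - \frac{29241}{1463161586}$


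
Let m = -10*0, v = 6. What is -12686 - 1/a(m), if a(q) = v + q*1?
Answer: -76117/6 ≈ -12686.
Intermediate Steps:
m = 0
a(q) = 6 + q (a(q) = 6 + q*1 = 6 + q)
-12686 - 1/a(m) = -12686 - 1/(6 + 0) = -12686 - 1/6 = -12686 - 1*⅙ = -12686 - ⅙ = -76117/6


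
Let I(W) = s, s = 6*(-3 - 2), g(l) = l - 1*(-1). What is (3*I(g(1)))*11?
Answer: -990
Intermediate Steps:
g(l) = 1 + l (g(l) = l + 1 = 1 + l)
s = -30 (s = 6*(-5) = -30)
I(W) = -30
(3*I(g(1)))*11 = (3*(-30))*11 = -90*11 = -990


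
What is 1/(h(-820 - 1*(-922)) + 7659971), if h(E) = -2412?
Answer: 1/7657559 ≈ 1.3059e-7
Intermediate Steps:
1/(h(-820 - 1*(-922)) + 7659971) = 1/(-2412 + 7659971) = 1/7657559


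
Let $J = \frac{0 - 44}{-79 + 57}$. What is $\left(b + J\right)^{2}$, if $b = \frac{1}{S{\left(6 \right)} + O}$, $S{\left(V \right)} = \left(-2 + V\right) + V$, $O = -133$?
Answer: $\frac{60025}{15129} \approx 3.9675$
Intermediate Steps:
$S{\left(V \right)} = -2 + 2 V$
$J = 2$ ($J = - \frac{44}{-22} = \left(-44\right) \left(- \frac{1}{22}\right) = 2$)
$b = - \frac{1}{123}$ ($b = \frac{1}{\left(-2 + 2 \cdot 6\right) - 133} = \frac{1}{\left(-2 + 12\right) - 133} = \frac{1}{10 - 133} = \frac{1}{-123} = - \frac{1}{123} \approx -0.0081301$)
$\left(b + J\right)^{2} = \left(- \frac{1}{123} + 2\right)^{2} = \left(\frac{245}{123}\right)^{2} = \frac{60025}{15129}$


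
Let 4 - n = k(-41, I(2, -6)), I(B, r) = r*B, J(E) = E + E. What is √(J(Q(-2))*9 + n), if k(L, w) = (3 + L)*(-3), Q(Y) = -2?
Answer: I*√146 ≈ 12.083*I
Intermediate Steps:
J(E) = 2*E
I(B, r) = B*r
k(L, w) = -9 - 3*L
n = -110 (n = 4 - (-9 - 3*(-41)) = 4 - (-9 + 123) = 4 - 1*114 = 4 - 114 = -110)
√(J(Q(-2))*9 + n) = √((2*(-2))*9 - 110) = √(-4*9 - 110) = √(-36 - 110) = √(-146) = I*√146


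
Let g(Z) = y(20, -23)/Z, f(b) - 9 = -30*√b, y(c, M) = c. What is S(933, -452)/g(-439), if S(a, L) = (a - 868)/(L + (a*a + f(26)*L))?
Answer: -380160391/229268183188 + 1488210*√26/57317045797 ≈ -0.0015258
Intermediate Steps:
f(b) = 9 - 30*√b
g(Z) = 20/Z
S(a, L) = (-868 + a)/(L + a² + L*(9 - 30*√26)) (S(a, L) = (a - 868)/(L + (a*a + (9 - 30*√26)*L)) = (-868 + a)/(L + (a² + L*(9 - 30*√26))) = (-868 + a)/(L + a² + L*(9 - 30*√26)))
S(933, -452)/g(-439) = ((-868 + 933)/(933² + 10*(-452) - 30*(-452)*√26))/((20/(-439))) = (65/(870489 - 4520 + 13560*√26))/((20*(-1/439))) = (65/(865969 + 13560*√26))/(-20/439) = (65/(865969 + 13560*√26))*(-439/20) = -5707/(4*(865969 + 13560*√26))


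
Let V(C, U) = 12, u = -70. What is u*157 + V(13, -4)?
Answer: -10978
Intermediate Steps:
u*157 + V(13, -4) = -70*157 + 12 = -10990 + 12 = -10978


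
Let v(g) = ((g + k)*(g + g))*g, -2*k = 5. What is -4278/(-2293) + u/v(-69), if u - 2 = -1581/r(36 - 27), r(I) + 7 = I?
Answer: 5828737649/3122254278 ≈ 1.8668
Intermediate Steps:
k = -5/2 (k = -1/2*5 = -5/2 ≈ -2.5000)
r(I) = -7 + I
u = -1577/2 (u = 2 - 1581/(-7 + (36 - 27)) = 2 - 1581/(-7 + 9) = 2 - 1581/2 = -1577/2 ≈ -788.50)
v(g) = 2*g**2*(-5/2 + g) (v(g) = ((g - 5/2)*(g + g))*g = ((-5/2 + g)*(2*g))*g = (2*g*(-5/2 + g))*g = 2*g**2*(-5/2 + g))
-4278/(-2293) + u/v(-69) = -4278/(-2293) - 1577*1/(4761*(-5 + 2*(-69)))/2 = -4278*(-1/2293) - 1577*1/(4761*(-5 - 138))/2 = 4278/2293 - 1577/(2*(4761*(-143))) = 4278/2293 - 1577/2/(-680823) = 4278/2293 - 1577/2*(-1/680823) = 4278/2293 + 1577/1361646 = 5828737649/3122254278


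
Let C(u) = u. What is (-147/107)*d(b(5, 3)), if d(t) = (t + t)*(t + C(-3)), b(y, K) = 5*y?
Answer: -161700/107 ≈ -1511.2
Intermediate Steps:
d(t) = 2*t*(-3 + t) (d(t) = (t + t)*(t - 3) = (2*t)*(-3 + t) = 2*t*(-3 + t))
(-147/107)*d(b(5, 3)) = (-147/107)*(2*(5*5)*(-3 + 5*5)) = (-147*1/107)*(2*25*(-3 + 25)) = -294*25*22/107 = -147/107*1100 = -161700/107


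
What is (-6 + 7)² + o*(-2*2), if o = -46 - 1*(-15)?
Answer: 125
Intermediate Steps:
o = -31 (o = -46 + 15 = -31)
(-6 + 7)² + o*(-2*2) = (-6 + 7)² - (-62)*2 = 1² - 31*(-4) = 1 + 124 = 125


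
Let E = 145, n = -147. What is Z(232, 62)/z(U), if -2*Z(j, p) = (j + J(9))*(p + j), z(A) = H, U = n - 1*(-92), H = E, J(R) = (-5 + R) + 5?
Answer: -35427/145 ≈ -244.32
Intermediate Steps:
J(R) = R
H = 145
U = -55 (U = -147 - 1*(-92) = -147 + 92 = -55)
z(A) = 145
Z(j, p) = -(9 + j)*(j + p)/2 (Z(j, p) = -(j + 9)*(p + j)/2 = -(9 + j)*(j + p)/2)
Z(232, 62)/z(U) = (-9/2*232 - 9/2*62 - ½*232² - ½*232*62)/145 = (-1044 - 279 - ½*53824 - 7192)*(1/145) = (-1044 - 279 - 26912 - 7192)*(1/145) = -35427*1/145 = -35427/145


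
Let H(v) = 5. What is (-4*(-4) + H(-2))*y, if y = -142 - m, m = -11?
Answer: -2751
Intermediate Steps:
y = -131 (y = -142 - 1*(-11) = -142 + 11 = -131)
(-4*(-4) + H(-2))*y = (-4*(-4) + 5)*(-131) = (16 + 5)*(-131) = 21*(-131) = -2751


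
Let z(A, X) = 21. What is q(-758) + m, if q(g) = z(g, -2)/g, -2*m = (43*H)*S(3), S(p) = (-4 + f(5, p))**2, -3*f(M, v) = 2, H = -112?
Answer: 357751555/6822 ≈ 52441.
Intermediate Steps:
f(M, v) = -2/3 (f(M, v) = -1/3*2 = -2/3)
S(p) = 196/9 (S(p) = (-4 - 2/3)**2 = (-14/3)**2 = 196/9)
m = 471968/9 (m = -43*(-112)*196/(2*9) = -(-2408)*196/9 = -1/2*(-943936/9) = 471968/9 ≈ 52441.)
q(g) = 21/g
q(-758) + m = 21/(-758) + 471968/9 = 21*(-1/758) + 471968/9 = -21/758 + 471968/9 = 357751555/6822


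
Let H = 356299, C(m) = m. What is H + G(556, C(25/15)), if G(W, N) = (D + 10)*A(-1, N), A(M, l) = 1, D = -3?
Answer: 356306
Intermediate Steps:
G(W, N) = 7 (G(W, N) = (-3 + 10)*1 = 7*1 = 7)
H + G(556, C(25/15)) = 356299 + 7 = 356306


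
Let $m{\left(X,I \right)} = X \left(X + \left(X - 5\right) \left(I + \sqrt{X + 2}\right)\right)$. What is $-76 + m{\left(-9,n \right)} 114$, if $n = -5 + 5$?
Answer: $9158 + 14364 i \sqrt{7} \approx 9158.0 + 38004.0 i$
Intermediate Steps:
$n = 0$
$m{\left(X,I \right)} = X \left(X + \left(-5 + X\right) \left(I + \sqrt{2 + X}\right)\right)$
$-76 + m{\left(-9,n \right)} 114 = -76 + - 9 \left(-9 - 0 - 5 \sqrt{2 - 9} + 0 \left(-9\right) - 9 \sqrt{2 - 9}\right) 114 = -76 + - 9 \left(-9 + 0 - 5 \sqrt{-7} + 0 - 9 \sqrt{-7}\right) 114 = -76 + - 9 \left(-9 + 0 - 5 i \sqrt{7} + 0 - 9 i \sqrt{7}\right) 114 = -76 + - 9 \left(-9 - 14 i \sqrt{7}\right) 114 = -76 + \left(81 + 126 i \sqrt{7}\right) 114 = -76 + \left(9234 + 14364 i \sqrt{7}\right) = 9158 + 14364 i \sqrt{7}$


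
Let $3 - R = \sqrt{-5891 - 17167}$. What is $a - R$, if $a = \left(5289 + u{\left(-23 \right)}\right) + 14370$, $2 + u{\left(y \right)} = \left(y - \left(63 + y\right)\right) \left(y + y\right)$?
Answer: $22552 + 3 i \sqrt{2562} \approx 22552.0 + 151.85 i$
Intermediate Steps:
$u{\left(y \right)} = -2 - 126 y$ ($u{\left(y \right)} = -2 + \left(y - \left(63 + y\right)\right) \left(y + y\right) = -2 - 63 \cdot 2 y = -2 - 126 y$)
$R = 3 - 3 i \sqrt{2562}$ ($R = 3 - \sqrt{-5891 - 17167} = 3 - \sqrt{-23058} = 3 - 3 i \sqrt{2562} \approx 3.0 - 151.85 i$)
$a = 22555$ ($a = \left(5289 - -2896\right) + 14370 = \left(5289 + \left(-2 + 2898\right)\right) + 14370 = \left(5289 + 2896\right) + 14370 = 8185 + 14370 = 22555$)
$a - R = 22555 - \left(3 - 3 i \sqrt{2562}\right) = 22552 + 3 i \sqrt{2562}$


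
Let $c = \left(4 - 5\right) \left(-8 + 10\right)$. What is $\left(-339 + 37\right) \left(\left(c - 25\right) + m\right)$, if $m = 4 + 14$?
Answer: $2718$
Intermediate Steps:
$m = 18$
$c = -2$ ($c = \left(-1\right) 2 = -2$)
$\left(-339 + 37\right) \left(\left(c - 25\right) + m\right) = \left(-339 + 37\right) \left(\left(-2 - 25\right) + 18\right) = - 302 \left(-27 + 18\right) = \left(-302\right) \left(-9\right) = 2718$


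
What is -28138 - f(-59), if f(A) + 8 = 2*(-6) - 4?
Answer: -28114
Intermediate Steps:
f(A) = -24 (f(A) = -8 + (2*(-6) - 4) = -8 + (-12 - 4) = -8 - 16 = -24)
-28138 - f(-59) = -28138 - 1*(-24) = -28138 + 24 = -28114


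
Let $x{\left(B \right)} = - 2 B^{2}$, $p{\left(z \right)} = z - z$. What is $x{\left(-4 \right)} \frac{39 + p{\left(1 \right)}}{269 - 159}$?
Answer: $- \frac{624}{55} \approx -11.345$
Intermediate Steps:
$p{\left(z \right)} = 0$
$x{\left(-4 \right)} \frac{39 + p{\left(1 \right)}}{269 - 159} = - 2 \left(-4\right)^{2} \frac{39 + 0}{269 - 159} = \left(-2\right) 16 \frac{39}{269 - 159} = - 32 \frac{39}{269 - 159} = - 32 \cdot \frac{39}{110} = - 32 \cdot 39 \cdot \frac{1}{110} = \left(-32\right) \frac{39}{110} = - \frac{624}{55}$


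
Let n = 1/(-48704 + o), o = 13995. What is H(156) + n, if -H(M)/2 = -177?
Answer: 12286985/34709 ≈ 354.00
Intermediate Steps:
H(M) = 354 (H(M) = -2*(-177) = 354)
n = -1/34709 (n = 1/(-48704 + 13995) = 1/(-34709) = -1/34709 ≈ -2.8811e-5)
H(156) + n = 354 - 1/34709 = 12286985/34709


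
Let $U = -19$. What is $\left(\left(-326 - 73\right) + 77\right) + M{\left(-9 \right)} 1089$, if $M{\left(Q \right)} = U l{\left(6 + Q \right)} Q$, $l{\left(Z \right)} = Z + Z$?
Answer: $-1117636$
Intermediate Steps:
$l{\left(Z \right)} = 2 Z$
$M{\left(Q \right)} = Q \left(-228 - 38 Q\right)$ ($M{\left(Q \right)} = - 19 \cdot 2 \left(6 + Q\right) Q = - 19 \left(12 + 2 Q\right) Q = \left(-228 - 38 Q\right) Q = Q \left(-228 - 38 Q\right)$)
$\left(\left(-326 - 73\right) + 77\right) + M{\left(-9 \right)} 1089 = \left(\left(-326 - 73\right) + 77\right) + \left(-38\right) \left(-9\right) \left(6 - 9\right) 1089 = \left(-399 + 77\right) + \left(-38\right) \left(-9\right) \left(-3\right) 1089 = -322 - 1117314 = -1117636$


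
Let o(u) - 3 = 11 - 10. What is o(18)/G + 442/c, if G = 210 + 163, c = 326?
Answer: 83085/60799 ≈ 1.3666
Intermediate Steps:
o(u) = 4 (o(u) = 3 + (11 - 10) = 3 + 1 = 4)
G = 373
o(18)/G + 442/c = 4/373 + 442/326 = 4*(1/373) + 442*(1/326) = 4/373 + 221/163 = 83085/60799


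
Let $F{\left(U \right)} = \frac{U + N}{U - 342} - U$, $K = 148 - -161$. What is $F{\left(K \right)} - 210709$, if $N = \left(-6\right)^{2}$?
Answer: $- \frac{2321313}{11} \approx -2.1103 \cdot 10^{5}$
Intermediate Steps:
$N = 36$
$K = 309$ ($K = 148 + 161 = 309$)
$F{\left(U \right)} = - U + \frac{36 + U}{-342 + U}$ ($F{\left(U \right)} = \frac{U + 36}{U - 342} - U = \frac{36 + U}{-342 + U} - U = - U + \frac{36 + U}{-342 + U}$)
$F{\left(K \right)} - 210709 = \frac{36 - 309^{2} + 343 \cdot 309}{-342 + 309} - 210709 = \frac{36 - 95481 + 105987}{-33} - 210709 = - \frac{36 - 95481 + 105987}{33} - 210709 = \left(- \frac{1}{33}\right) 10542 - 210709 = - \frac{3514}{11} - 210709 = - \frac{2321313}{11}$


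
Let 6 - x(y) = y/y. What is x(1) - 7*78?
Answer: -541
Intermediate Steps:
x(y) = 5 (x(y) = 6 - y/y = 6 - 1*1 = 6 - 1 = 5)
x(1) - 7*78 = 5 - 7*78 = 5 - 546 = -541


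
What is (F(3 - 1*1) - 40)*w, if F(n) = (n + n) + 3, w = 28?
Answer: -924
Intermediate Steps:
F(n) = 3 + 2*n (F(n) = 2*n + 3 = 3 + 2*n)
(F(3 - 1*1) - 40)*w = ((3 + 2*(3 - 1*1)) - 40)*28 = ((3 + 2*(3 - 1)) - 40)*28 = ((3 + 2*2) - 40)*28 = ((3 + 4) - 40)*28 = (7 - 40)*28 = -33*28 = -924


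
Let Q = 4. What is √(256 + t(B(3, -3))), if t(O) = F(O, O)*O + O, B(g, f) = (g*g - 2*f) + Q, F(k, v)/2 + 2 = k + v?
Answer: √1643 ≈ 40.534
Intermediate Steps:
F(k, v) = -4 + 2*k + 2*v (F(k, v) = -4 + 2*(k + v) = -4 + (2*k + 2*v) = -4 + 2*k + 2*v)
B(g, f) = 4 + g² - 2*f (B(g, f) = (g*g - 2*f) + 4 = (g² - 2*f) + 4 = 4 + g² - 2*f)
t(O) = O + O*(-4 + 4*O) (t(O) = (-4 + 2*O + 2*O)*O + O = (-4 + 4*O)*O + O = O*(-4 + 4*O) + O = O + O*(-4 + 4*O))
√(256 + t(B(3, -3))) = √(256 + (4 + 3² - 2*(-3))*(-3 + 4*(4 + 3² - 2*(-3)))) = √(256 + (4 + 9 + 6)*(-3 + 4*(4 + 9 + 6))) = √(256 + 19*(-3 + 4*19)) = √(256 + 19*(-3 + 76)) = √(256 + 19*73) = √(256 + 1387) = √1643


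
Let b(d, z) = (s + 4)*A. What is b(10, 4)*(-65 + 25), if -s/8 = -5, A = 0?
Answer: 0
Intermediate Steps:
s = 40 (s = -8*(-5) = 40)
b(d, z) = 0 (b(d, z) = (40 + 4)*0 = 44*0 = 0)
b(10, 4)*(-65 + 25) = 0*(-65 + 25) = 0*(-40) = 0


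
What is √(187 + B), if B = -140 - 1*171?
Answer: 2*I*√31 ≈ 11.136*I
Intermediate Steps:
B = -311 (B = -140 - 171 = -311)
√(187 + B) = √(187 - 311) = √(-124) = 2*I*√31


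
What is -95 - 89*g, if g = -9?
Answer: 706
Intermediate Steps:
-95 - 89*g = -95 - 89*(-9) = -95 + 801 = 706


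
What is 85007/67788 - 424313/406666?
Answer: 2903063509/13783537404 ≈ 0.21062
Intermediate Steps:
85007/67788 - 424313/406666 = 2903063509/13783537404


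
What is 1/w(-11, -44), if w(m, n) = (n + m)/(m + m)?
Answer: 2/5 ≈ 0.40000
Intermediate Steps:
w(m, n) = (m + n)/(2*m) (w(m, n) = (m + n)/((2*m)) = (m + n)*(1/(2*m)) = (m + n)/(2*m))
1/w(-11, -44) = 1/((1/2)*(-11 - 44)/(-11)) = 1/((1/2)*(-1/11)*(-55)) = 1/(5/2) = 2/5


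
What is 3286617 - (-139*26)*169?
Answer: 3897383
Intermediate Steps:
3286617 - (-139*26)*169 = 3286617 - (-3614)*169 = 3286617 - 1*(-610766) = 3286617 + 610766 = 3897383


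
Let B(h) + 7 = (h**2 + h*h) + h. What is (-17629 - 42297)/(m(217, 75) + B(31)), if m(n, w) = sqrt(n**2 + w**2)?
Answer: -58307998/1867101 + 29963*sqrt(52714)/1867101 ≈ -27.545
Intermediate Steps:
B(h) = -7 + h + 2*h**2 (B(h) = -7 + ((h**2 + h*h) + h) = -7 + ((h**2 + h**2) + h) = -7 + (2*h**2 + h) = -7 + (h + 2*h**2) = -7 + h + 2*h**2)
(-17629 - 42297)/(m(217, 75) + B(31)) = (-17629 - 42297)/(sqrt(217**2 + 75**2) + (-7 + 31 + 2*31**2)) = -59926/(sqrt(47089 + 5625) + (-7 + 31 + 2*961)) = -59926/(sqrt(52714) + (-7 + 31 + 1922)) = -59926/(sqrt(52714) + 1946) = -59926/(1946 + sqrt(52714))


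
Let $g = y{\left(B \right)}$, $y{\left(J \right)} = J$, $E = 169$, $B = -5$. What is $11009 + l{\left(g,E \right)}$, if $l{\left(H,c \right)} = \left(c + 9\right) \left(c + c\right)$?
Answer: $71173$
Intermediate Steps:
$g = -5$
$l{\left(H,c \right)} = 2 c \left(9 + c\right)$ ($l{\left(H,c \right)} = \left(9 + c\right) 2 c = 2 c \left(9 + c\right)$)
$11009 + l{\left(g,E \right)} = 11009 + 2 \cdot 169 \left(9 + 169\right) = 11009 + 2 \cdot 169 \cdot 178 = 11009 + 60164 = 71173$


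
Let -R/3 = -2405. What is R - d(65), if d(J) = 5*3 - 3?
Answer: 7203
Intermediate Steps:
R = 7215 (R = -3*(-2405) = 7215)
d(J) = 12 (d(J) = 15 - 3 = 12)
R - d(65) = 7215 - 1*12 = 7215 - 12 = 7203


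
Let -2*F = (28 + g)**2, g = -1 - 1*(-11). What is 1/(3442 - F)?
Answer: 1/4164 ≈ 0.00024015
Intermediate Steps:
g = 10 (g = -1 + 11 = 10)
F = -722 (F = -(28 + 10)**2/2 = -1/2*38**2 = -1/2*1444 = -722)
1/(3442 - F) = 1/(3442 - 1*(-722)) = 1/(3442 + 722) = 1/4164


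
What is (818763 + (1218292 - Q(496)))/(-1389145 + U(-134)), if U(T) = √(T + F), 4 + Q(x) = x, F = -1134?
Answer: -2829081308635/1929723832293 - 4073126*I*√317/1929723832293 ≈ -1.4661 - 3.758e-5*I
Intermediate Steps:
Q(x) = -4 + x
U(T) = √(-1134 + T) (U(T) = √(T - 1134) = √(-1134 + T))
(818763 + (1218292 - Q(496)))/(-1389145 + U(-134)) = (818763 + (1218292 - (-4 + 496)))/(-1389145 + √(-1134 - 134)) = (818763 + (1218292 - 1*492))/(-1389145 + √(-1268)) = (818763 + (1218292 - 492))/(-1389145 + 2*I*√317) = (818763 + 1217800)/(-1389145 + 2*I*√317) = 2036563/(-1389145 + 2*I*√317)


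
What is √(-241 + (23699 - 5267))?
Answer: √18191 ≈ 134.87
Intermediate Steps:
√(-241 + (23699 - 5267)) = √(-241 + 18432) = √18191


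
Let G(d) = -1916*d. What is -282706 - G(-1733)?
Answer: -3603134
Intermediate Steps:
-282706 - G(-1733) = -282706 - (-1916)*(-1733) = -282706 - 1*3320428 = -282706 - 3320428 = -3603134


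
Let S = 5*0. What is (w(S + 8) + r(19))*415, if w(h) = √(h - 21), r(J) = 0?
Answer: 415*I*√13 ≈ 1496.3*I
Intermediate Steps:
S = 0
w(h) = √(-21 + h)
(w(S + 8) + r(19))*415 = (√(-21 + (0 + 8)) + 0)*415 = (√(-21 + 8) + 0)*415 = (√(-13) + 0)*415 = (I*√13 + 0)*415 = (I*√13)*415 = 415*I*√13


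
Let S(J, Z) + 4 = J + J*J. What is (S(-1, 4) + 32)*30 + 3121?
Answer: 3961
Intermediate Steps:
S(J, Z) = -4 + J + J² (S(J, Z) = -4 + (J + J*J) = -4 + (J + J²) = -4 + J + J²)
(S(-1, 4) + 32)*30 + 3121 = ((-4 - 1 + (-1)²) + 32)*30 + 3121 = ((-4 - 1 + 1) + 32)*30 + 3121 = (-4 + 32)*30 + 3121 = 28*30 + 3121 = 840 + 3121 = 3961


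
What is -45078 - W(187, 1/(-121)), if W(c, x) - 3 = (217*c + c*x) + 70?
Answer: -943013/11 ≈ -85729.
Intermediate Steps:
W(c, x) = 73 + 217*c + c*x (W(c, x) = 3 + ((217*c + c*x) + 70) = 3 + (70 + 217*c + c*x) = 73 + 217*c + c*x)
-45078 - W(187, 1/(-121)) = -45078 - (73 + 217*187 + 187/(-121)) = -45078 - (73 + 40579 + 187*(-1/121)) = -45078 - (73 + 40579 - 17/11) = -45078 - 1*447155/11 = -45078 - 447155/11 = -943013/11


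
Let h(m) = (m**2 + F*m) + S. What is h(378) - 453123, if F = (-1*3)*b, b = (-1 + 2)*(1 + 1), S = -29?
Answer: -312536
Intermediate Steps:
b = 2 (b = 1*2 = 2)
F = -6 (F = -1*3*2 = -3*2 = -6)
h(m) = -29 + m**2 - 6*m (h(m) = (m**2 - 6*m) - 29 = -29 + m**2 - 6*m)
h(378) - 453123 = (-29 + 378**2 - 6*378) - 453123 = (-29 + 142884 - 2268) - 453123 = 140587 - 453123 = -312536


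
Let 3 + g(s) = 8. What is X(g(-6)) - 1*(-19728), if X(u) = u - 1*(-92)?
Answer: 19825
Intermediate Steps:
g(s) = 5 (g(s) = -3 + 8 = 5)
X(u) = 92 + u (X(u) = u + 92 = 92 + u)
X(g(-6)) - 1*(-19728) = (92 + 5) - 1*(-19728) = 97 + 19728 = 19825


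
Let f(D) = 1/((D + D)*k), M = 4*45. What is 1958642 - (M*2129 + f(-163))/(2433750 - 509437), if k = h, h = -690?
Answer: 847807830545566439/432854966220 ≈ 1.9586e+6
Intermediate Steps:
M = 180
k = -690
f(D) = -1/(1380*D) (f(D) = 1/((D + D)*(-690)) = -1/690/(2*D) = (1/(2*D))*(-1/690) = -1/(1380*D))
1958642 - (M*2129 + f(-163))/(2433750 - 509437) = 1958642 - (180*2129 - 1/1380/(-163))/(2433750 - 509437) = 1958642 - (383220 - 1/1380*(-1/163))/1924313 = 1958642 - (383220 + 1/224940)/1924313 = 1958642 - 86201506801/(224940*1924313) = 1958642 - 1*86201506801/432854966220 = 1958642 - 86201506801/432854966220 = 847807830545566439/432854966220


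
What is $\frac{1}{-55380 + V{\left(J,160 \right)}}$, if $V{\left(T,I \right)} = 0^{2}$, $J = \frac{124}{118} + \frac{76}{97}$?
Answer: $- \frac{1}{55380} \approx -1.8057 \cdot 10^{-5}$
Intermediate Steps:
$J = \frac{10498}{5723}$ ($J = 124 \cdot \frac{1}{118} + 76 \cdot \frac{1}{97} = \frac{62}{59} + \frac{76}{97} = \frac{10498}{5723} \approx 1.8344$)
$V{\left(T,I \right)} = 0$
$\frac{1}{-55380 + V{\left(J,160 \right)}} = \frac{1}{-55380 + 0} = \frac{1}{-55380} = - \frac{1}{55380}$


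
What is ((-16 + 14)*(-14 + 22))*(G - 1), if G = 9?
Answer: -128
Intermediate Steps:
((-16 + 14)*(-14 + 22))*(G - 1) = ((-16 + 14)*(-14 + 22))*(9 - 1) = -2*8*8 = -16*8 = -128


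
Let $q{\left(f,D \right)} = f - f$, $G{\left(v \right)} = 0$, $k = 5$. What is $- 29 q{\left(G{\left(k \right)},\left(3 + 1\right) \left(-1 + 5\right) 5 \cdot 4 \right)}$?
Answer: $0$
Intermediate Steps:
$q{\left(f,D \right)} = 0$
$- 29 q{\left(G{\left(k \right)},\left(3 + 1\right) \left(-1 + 5\right) 5 \cdot 4 \right)} = \left(-29\right) 0 = 0$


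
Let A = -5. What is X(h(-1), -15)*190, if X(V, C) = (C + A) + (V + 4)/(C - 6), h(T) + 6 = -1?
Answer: -26410/7 ≈ -3772.9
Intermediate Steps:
h(T) = -7 (h(T) = -6 - 1 = -7)
X(V, C) = -5 + C + (4 + V)/(-6 + C) (X(V, C) = (C - 5) + (V + 4)/(C - 6) = (-5 + C) + (4 + V)/(-6 + C) = -5 + C + (4 + V)/(-6 + C))
X(h(-1), -15)*190 = ((34 - 7 + (-15)² - 11*(-15))/(-6 - 15))*190 = ((34 - 7 + 225 + 165)/(-21))*190 = -1/21*417*190 = -139/7*190 = -26410/7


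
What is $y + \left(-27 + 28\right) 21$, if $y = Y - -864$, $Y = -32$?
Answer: $853$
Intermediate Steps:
$y = 832$ ($y = -32 - -864 = -32 + 864 = 832$)
$y + \left(-27 + 28\right) 21 = 832 + \left(-27 + 28\right) 21 = 832 + 1 \cdot 21 = 832 + 21 = 853$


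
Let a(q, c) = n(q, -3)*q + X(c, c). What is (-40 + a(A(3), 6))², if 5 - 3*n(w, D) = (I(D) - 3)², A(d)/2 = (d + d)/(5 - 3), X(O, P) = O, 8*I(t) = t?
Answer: 2241009/1024 ≈ 2188.5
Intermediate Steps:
I(t) = t/8
A(d) = 2*d (A(d) = 2*((d + d)/(5 - 3)) = 2*((2*d)/2) = 2*((2*d)*(½)) = 2*d)
n(w, D) = 5/3 - (-3 + D/8)²/3 (n(w, D) = 5/3 - (D/8 - 3)²/3 = 5/3 - (-3 + D/8)²/3)
a(q, c) = c - 409*q/192 (a(q, c) = (5/3 - (-24 - 3)²/192)*q + c = (5/3 - 1/192*(-27)²)*q + c = (5/3 - 1/192*729)*q + c = (5/3 - 243/64)*q + c = -409*q/192 + c = c - 409*q/192)
(-40 + a(A(3), 6))² = (-40 + (6 - 409*3/96))² = (-40 + (6 - 409/192*6))² = (-40 + (6 - 409/32))² = (-40 - 217/32)² = (-1497/32)² = 2241009/1024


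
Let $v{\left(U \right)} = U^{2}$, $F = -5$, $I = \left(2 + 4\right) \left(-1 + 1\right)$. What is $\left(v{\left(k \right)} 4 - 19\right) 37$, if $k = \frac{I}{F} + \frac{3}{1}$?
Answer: $629$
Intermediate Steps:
$I = 0$ ($I = 6 \cdot 0 = 0$)
$k = 3$ ($k = \frac{0}{-5} + \frac{3}{1} = 0 \left(- \frac{1}{5}\right) + 3 \cdot 1 = 0 + 3 = 3$)
$\left(v{\left(k \right)} 4 - 19\right) 37 = \left(3^{2} \cdot 4 - 19\right) 37 = \left(9 \cdot 4 - 19\right) 37 = \left(36 - 19\right) 37 = 17 \cdot 37 = 629$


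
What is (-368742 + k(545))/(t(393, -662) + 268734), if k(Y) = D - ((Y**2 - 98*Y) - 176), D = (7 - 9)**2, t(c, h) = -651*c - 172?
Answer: -612177/12719 ≈ -48.131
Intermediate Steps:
t(c, h) = -172 - 651*c
D = 4 (D = (-2)**2 = 4)
k(Y) = 180 - Y**2 + 98*Y (k(Y) = 4 - ((Y**2 - 98*Y) - 176) = 4 - (-176 + Y**2 - 98*Y) = 4 + (176 - Y**2 + 98*Y) = 180 - Y**2 + 98*Y)
(-368742 + k(545))/(t(393, -662) + 268734) = (-368742 + (180 - 1*545**2 + 98*545))/((-172 - 651*393) + 268734) = (-368742 + (180 - 1*297025 + 53410))/((-172 - 255843) + 268734) = (-368742 + (180 - 297025 + 53410))/(-256015 + 268734) = (-368742 - 243435)/12719 = -612177*1/12719 = -612177/12719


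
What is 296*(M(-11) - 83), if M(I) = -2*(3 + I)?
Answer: -19832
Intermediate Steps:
M(I) = -6 - 2*I
296*(M(-11) - 83) = 296*((-6 - 2*(-11)) - 83) = 296*((-6 + 22) - 83) = 296*(16 - 83) = 296*(-67) = -19832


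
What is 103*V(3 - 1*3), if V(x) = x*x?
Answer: 0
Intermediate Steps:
V(x) = x**2
103*V(3 - 1*3) = 103*(3 - 1*3)**2 = 103*(3 - 3)**2 = 103*0**2 = 103*0 = 0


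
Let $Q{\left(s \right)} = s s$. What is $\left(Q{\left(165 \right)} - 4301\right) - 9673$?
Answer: $13251$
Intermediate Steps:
$Q{\left(s \right)} = s^{2}$
$\left(Q{\left(165 \right)} - 4301\right) - 9673 = \left(165^{2} - 4301\right) - 9673 = \left(27225 - 4301\right) - 9673 = 22924 - 9673 = 13251$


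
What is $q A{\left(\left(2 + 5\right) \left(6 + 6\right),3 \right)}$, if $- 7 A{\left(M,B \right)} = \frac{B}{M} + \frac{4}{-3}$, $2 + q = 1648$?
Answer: $\frac{89707}{294} \approx 305.13$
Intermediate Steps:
$q = 1646$ ($q = -2 + 1648 = 1646$)
$A{\left(M,B \right)} = \frac{4}{21} - \frac{B}{7 M}$ ($A{\left(M,B \right)} = - \frac{\frac{B}{M} + \frac{4}{-3}}{7} = - \frac{\frac{B}{M} + 4 \left(- \frac{1}{3}\right)}{7} = - \frac{\frac{B}{M} - \frac{4}{3}}{7} = - \frac{- \frac{4}{3} + \frac{B}{M}}{7} = \frac{4}{21} - \frac{B}{7 M}$)
$q A{\left(\left(2 + 5\right) \left(6 + 6\right),3 \right)} = 1646 \left(\frac{4}{21} - \frac{3}{7 \left(2 + 5\right) \left(6 + 6\right)}\right) = 1646 \left(\frac{4}{21} - \frac{3}{7 \cdot 7 \cdot 12}\right) = 1646 \left(\frac{4}{21} - \frac{3}{7 \cdot 84}\right) = 1646 \left(\frac{4}{21} - \frac{3}{7} \cdot \frac{1}{84}\right) = 1646 \left(\frac{4}{21} - \frac{1}{196}\right) = 1646 \cdot \frac{109}{588} = \frac{89707}{294}$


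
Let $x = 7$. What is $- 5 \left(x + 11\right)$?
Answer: $-90$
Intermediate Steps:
$- 5 \left(x + 11\right) = - 5 \left(7 + 11\right) = \left(-5\right) 18 = -90$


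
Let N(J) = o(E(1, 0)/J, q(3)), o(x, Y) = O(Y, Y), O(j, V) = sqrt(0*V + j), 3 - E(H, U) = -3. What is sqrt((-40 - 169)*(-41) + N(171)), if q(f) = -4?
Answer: sqrt(8569 + 2*I) ≈ 92.569 + 0.011*I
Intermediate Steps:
E(H, U) = 6 (E(H, U) = 3 - 1*(-3) = 3 + 3 = 6)
O(j, V) = sqrt(j) (O(j, V) = sqrt(0 + j) = sqrt(j))
o(x, Y) = sqrt(Y)
N(J) = 2*I (N(J) = sqrt(-4) = 2*I)
sqrt((-40 - 169)*(-41) + N(171)) = sqrt((-40 - 169)*(-41) + 2*I) = sqrt(-209*(-41) + 2*I) = sqrt(8569 + 2*I)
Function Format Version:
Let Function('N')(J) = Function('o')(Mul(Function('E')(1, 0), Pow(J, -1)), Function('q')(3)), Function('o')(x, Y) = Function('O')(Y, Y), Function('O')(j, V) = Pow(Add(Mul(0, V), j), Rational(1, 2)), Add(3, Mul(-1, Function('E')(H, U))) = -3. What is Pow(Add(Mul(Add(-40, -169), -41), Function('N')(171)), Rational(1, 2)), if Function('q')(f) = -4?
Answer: Pow(Add(8569, Mul(2, I)), Rational(1, 2)) ≈ Add(92.569, Mul(0.011, I))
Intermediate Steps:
Function('E')(H, U) = 6 (Function('E')(H, U) = Add(3, Mul(-1, -3)) = Add(3, 3) = 6)
Function('O')(j, V) = Pow(j, Rational(1, 2)) (Function('O')(j, V) = Pow(Add(0, j), Rational(1, 2)) = Pow(j, Rational(1, 2)))
Function('o')(x, Y) = Pow(Y, Rational(1, 2))
Function('N')(J) = Mul(2, I) (Function('N')(J) = Pow(-4, Rational(1, 2)) = Mul(2, I))
Pow(Add(Mul(Add(-40, -169), -41), Function('N')(171)), Rational(1, 2)) = Pow(Add(Mul(Add(-40, -169), -41), Mul(2, I)), Rational(1, 2)) = Pow(Add(Mul(-209, -41), Mul(2, I)), Rational(1, 2)) = Pow(Add(8569, Mul(2, I)), Rational(1, 2))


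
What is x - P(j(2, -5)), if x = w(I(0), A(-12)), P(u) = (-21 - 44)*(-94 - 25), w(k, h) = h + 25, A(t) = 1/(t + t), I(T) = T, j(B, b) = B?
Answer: -185041/24 ≈ -7710.0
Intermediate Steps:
A(t) = 1/(2*t)
w(k, h) = 25 + h
P(u) = 7735 (P(u) = -65*(-119) = 7735)
x = 599/24 (x = 25 + (½)/(-12) = 25 + (½)*(-1/12) = 25 - 1/24 = 599/24 ≈ 24.958)
x - P(j(2, -5)) = 599/24 - 1*7735 = 599/24 - 7735 = -185041/24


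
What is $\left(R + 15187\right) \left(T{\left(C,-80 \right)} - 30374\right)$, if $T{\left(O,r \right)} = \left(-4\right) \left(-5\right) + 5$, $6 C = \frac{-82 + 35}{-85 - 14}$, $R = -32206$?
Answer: $516509631$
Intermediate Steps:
$C = \frac{47}{594}$ ($C = \frac{\left(-82 + 35\right) \frac{1}{-85 - 14}}{6} = \frac{\left(-47\right) \frac{1}{-99}}{6} = \frac{\left(-47\right) \left(- \frac{1}{99}\right)}{6} = \frac{1}{6} \cdot \frac{47}{99} = \frac{47}{594} \approx 0.079125$)
$T{\left(O,r \right)} = 25$ ($T{\left(O,r \right)} = 20 + 5 = 25$)
$\left(R + 15187\right) \left(T{\left(C,-80 \right)} - 30374\right) = \left(-32206 + 15187\right) \left(25 - 30374\right) = \left(-17019\right) \left(-30349\right) = 516509631$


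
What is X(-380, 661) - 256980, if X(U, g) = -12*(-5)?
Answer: -256920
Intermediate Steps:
X(U, g) = 60
X(-380, 661) - 256980 = 60 - 256980 = -256920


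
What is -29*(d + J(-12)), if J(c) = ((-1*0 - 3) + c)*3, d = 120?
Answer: -2175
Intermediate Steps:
J(c) = -9 + 3*c (J(c) = ((0 - 3) + c)*3 = (-3 + c)*3 = -9 + 3*c)
-29*(d + J(-12)) = -29*(120 + (-9 + 3*(-12))) = -29*(120 + (-9 - 36)) = -29*(120 - 45) = -29*75 = -2175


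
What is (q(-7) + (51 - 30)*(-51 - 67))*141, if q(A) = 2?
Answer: -349116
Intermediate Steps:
(q(-7) + (51 - 30)*(-51 - 67))*141 = (2 + (51 - 30)*(-51 - 67))*141 = (2 + 21*(-118))*141 = (2 - 2478)*141 = -2476*141 = -349116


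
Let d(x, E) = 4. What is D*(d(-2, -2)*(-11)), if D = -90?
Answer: 3960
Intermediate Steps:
D*(d(-2, -2)*(-11)) = -360*(-11) = -90*(-44) = 3960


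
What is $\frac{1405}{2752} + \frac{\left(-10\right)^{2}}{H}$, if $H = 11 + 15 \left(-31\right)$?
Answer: $\frac{181335}{624704} \approx 0.29027$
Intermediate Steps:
$H = -454$ ($H = 11 - 465 = -454$)
$\frac{1405}{2752} + \frac{\left(-10\right)^{2}}{H} = \frac{1405}{2752} + \frac{\left(-10\right)^{2}}{-454} = 1405 \cdot \frac{1}{2752} + 100 \left(- \frac{1}{454}\right) = \frac{1405}{2752} - \frac{50}{227} = \frac{181335}{624704}$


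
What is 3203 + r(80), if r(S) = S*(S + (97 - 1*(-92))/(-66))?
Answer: 103113/11 ≈ 9373.9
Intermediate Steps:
r(S) = S*(-63/22 + S) (r(S) = S*(S + (97 + 92)*(-1/66)) = S*(S + 189*(-1/66)) = S*(S - 63/22) = S*(-63/22 + S))
3203 + r(80) = 3203 + (1/22)*80*(-63 + 22*80) = 3203 + (1/22)*80*(-63 + 1760) = 3203 + (1/22)*80*1697 = 3203 + 67880/11 = 103113/11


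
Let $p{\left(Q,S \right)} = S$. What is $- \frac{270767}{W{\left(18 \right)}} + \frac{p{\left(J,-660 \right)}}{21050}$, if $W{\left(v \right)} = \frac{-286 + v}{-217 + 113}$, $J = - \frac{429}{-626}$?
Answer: $- \frac{14819082332}{141035} \approx -1.0507 \cdot 10^{5}$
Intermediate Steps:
$J = \frac{429}{626}$ ($J = \left(-429\right) \left(- \frac{1}{626}\right) = \frac{429}{626} \approx 0.6853$)
$W{\left(v \right)} = \frac{11}{4} - \frac{v}{104}$ ($W{\left(v \right)} = \frac{-286 + v}{-104} = \left(-286 + v\right) \left(- \frac{1}{104}\right) = \frac{11}{4} - \frac{v}{104}$)
$- \frac{270767}{W{\left(18 \right)}} + \frac{p{\left(J,-660 \right)}}{21050} = - \frac{270767}{\frac{11}{4} - \frac{9}{52}} - \frac{660}{21050} = - \frac{270767}{\frac{11}{4} - \frac{9}{52}} - \frac{66}{2105} = - \frac{270767}{\frac{67}{26}} - \frac{66}{2105} = \left(-270767\right) \frac{26}{67} - \frac{66}{2105} = - \frac{7039942}{67} - \frac{66}{2105} = - \frac{14819082332}{141035}$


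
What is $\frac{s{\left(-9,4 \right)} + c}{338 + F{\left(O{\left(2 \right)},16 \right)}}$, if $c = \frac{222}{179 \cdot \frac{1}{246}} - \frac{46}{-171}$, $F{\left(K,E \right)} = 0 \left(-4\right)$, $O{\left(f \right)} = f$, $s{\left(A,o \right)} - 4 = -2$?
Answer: $\frac{4704052}{5172921} \approx 0.90936$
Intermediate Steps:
$s{\left(A,o \right)} = 2$ ($s{\left(A,o \right)} = 4 - 2 = 2$)
$F{\left(K,E \right)} = 0$
$c = \frac{9346886}{30609}$ ($c = \frac{222}{179 \cdot \frac{1}{246}} - - \frac{46}{171} = \frac{222}{\frac{179}{246}} + \frac{46}{171} = 222 \cdot \frac{246}{179} + \frac{46}{171} = \frac{54612}{179} + \frac{46}{171} = \frac{9346886}{30609} \approx 305.36$)
$\frac{s{\left(-9,4 \right)} + c}{338 + F{\left(O{\left(2 \right)},16 \right)}} = \frac{2 + \frac{9346886}{30609}}{338 + 0} = \frac{9408104}{30609 \cdot 338} = \frac{9408104}{30609} \cdot \frac{1}{338} = \frac{4704052}{5172921}$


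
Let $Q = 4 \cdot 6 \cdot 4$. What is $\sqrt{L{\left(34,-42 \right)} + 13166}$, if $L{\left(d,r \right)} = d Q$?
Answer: $\sqrt{16430} \approx 128.18$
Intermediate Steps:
$Q = 96$ ($Q = 24 \cdot 4 = 96$)
$L{\left(d,r \right)} = 96 d$ ($L{\left(d,r \right)} = d 96 = 96 d$)
$\sqrt{L{\left(34,-42 \right)} + 13166} = \sqrt{96 \cdot 34 + 13166} = \sqrt{3264 + 13166} = \sqrt{16430}$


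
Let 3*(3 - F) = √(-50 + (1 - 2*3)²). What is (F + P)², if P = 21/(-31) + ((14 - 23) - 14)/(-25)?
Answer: 41820896/5405625 - 5026*I/465 ≈ 7.7365 - 10.809*I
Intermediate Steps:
F = 3 - 5*I/3 (F = 3 - √(-50 + (1 - 2*3)²)/3 = 3 - √(-50 + (1 - 6)²)/3 = 3 - √(-50 + (-5)²)/3 = 3 - √(-50 + 25)/3 = 3 - 5*I/3 ≈ 3.0 - 1.6667*I)
P = 188/775 (P = 21*(-1/31) + (-9 - 14)*(-1/25) = -21/31 - 23*(-1/25) = -21/31 + 23/25 = 188/775 ≈ 0.24258)
(F + P)² = ((3 - 5*I/3) + 188/775)² = (2513/775 - 5*I/3)²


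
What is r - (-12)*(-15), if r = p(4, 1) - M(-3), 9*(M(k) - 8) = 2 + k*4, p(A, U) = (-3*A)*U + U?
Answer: -1781/9 ≈ -197.89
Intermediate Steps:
p(A, U) = U - 3*A*U (p(A, U) = -3*A*U + U = U - 3*A*U)
M(k) = 74/9 + 4*k/9 (M(k) = 8 + (2 + k*4)/9 = 8 + (2 + 4*k)/9 = 8 + (2/9 + 4*k/9) = 74/9 + 4*k/9)
r = -161/9 (r = 1*(1 - 3*4) - (74/9 + (4/9)*(-3)) = 1*(1 - 12) - (74/9 - 4/3) = 1*(-11) - 1*62/9 = -11 - 62/9 = -161/9 ≈ -17.889)
r - (-12)*(-15) = -161/9 - (-12)*(-15) = -161/9 - 12*15 = -161/9 - 180 = -1781/9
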